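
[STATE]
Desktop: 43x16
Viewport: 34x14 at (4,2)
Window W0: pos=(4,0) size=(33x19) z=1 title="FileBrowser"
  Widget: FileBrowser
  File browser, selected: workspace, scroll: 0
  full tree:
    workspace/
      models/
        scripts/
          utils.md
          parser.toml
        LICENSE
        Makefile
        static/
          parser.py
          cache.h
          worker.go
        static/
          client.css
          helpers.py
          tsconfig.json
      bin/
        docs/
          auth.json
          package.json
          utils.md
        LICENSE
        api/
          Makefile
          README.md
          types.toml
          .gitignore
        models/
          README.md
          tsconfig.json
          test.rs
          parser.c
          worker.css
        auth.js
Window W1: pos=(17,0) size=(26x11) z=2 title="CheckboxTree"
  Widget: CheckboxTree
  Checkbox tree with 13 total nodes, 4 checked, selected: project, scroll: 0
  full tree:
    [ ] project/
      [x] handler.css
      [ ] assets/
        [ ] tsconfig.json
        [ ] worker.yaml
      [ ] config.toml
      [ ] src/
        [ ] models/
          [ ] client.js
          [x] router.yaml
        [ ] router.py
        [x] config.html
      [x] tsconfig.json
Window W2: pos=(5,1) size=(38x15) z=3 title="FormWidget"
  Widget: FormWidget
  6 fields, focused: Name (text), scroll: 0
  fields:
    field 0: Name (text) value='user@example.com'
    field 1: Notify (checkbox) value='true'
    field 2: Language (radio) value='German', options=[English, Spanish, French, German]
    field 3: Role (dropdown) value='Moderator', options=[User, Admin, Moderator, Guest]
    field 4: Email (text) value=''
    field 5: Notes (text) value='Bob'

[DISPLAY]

┠┃ FormWidget                     
┃┠────────────────────────────────
┃┃> Name:       [user@example.com 
┃┃  Notify:     [x]               
┃┃  Language:   ( ) English  ( ) S
┃┃  Role:       [Moderator        
┃┃  Email:      [                 
┃┃  Notes:      [Bob              
┃┃                                
┃┃                                
┃┃                                
┃┃                                
┃┃                                
┃┗━━━━━━━━━━━━━━━━━━━━━━━━━━━━━━━━


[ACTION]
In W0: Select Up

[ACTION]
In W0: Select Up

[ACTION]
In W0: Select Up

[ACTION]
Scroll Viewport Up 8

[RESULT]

┏━━━━━━━━━━━━┏━━━━━━━━━━━━━━━━━━━━
┃┏━━━━━━━━━━━━━━━━━━━━━━━━━━━━━━━━
┠┃ FormWidget                     
┃┠────────────────────────────────
┃┃> Name:       [user@example.com 
┃┃  Notify:     [x]               
┃┃  Language:   ( ) English  ( ) S
┃┃  Role:       [Moderator        
┃┃  Email:      [                 
┃┃  Notes:      [Bob              
┃┃                                
┃┃                                
┃┃                                
┃┃                                


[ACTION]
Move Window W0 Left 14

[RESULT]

━━━━━━━━━━━━━┏━━━━━━━━━━━━━━━━━━━━
l┏━━━━━━━━━━━━━━━━━━━━━━━━━━━━━━━━
─┃ FormWidget                     
-┠────────────────────────────────
 ┃> Name:       [user@example.com 
 ┃  Notify:     [x]               
 ┃  Language:   ( ) English  ( ) S
 ┃  Role:       [Moderator        
 ┃  Email:      [                 
 ┃  Notes:      [Bob              
 ┃                                
 ┃                                
 ┃                                
 ┃                                


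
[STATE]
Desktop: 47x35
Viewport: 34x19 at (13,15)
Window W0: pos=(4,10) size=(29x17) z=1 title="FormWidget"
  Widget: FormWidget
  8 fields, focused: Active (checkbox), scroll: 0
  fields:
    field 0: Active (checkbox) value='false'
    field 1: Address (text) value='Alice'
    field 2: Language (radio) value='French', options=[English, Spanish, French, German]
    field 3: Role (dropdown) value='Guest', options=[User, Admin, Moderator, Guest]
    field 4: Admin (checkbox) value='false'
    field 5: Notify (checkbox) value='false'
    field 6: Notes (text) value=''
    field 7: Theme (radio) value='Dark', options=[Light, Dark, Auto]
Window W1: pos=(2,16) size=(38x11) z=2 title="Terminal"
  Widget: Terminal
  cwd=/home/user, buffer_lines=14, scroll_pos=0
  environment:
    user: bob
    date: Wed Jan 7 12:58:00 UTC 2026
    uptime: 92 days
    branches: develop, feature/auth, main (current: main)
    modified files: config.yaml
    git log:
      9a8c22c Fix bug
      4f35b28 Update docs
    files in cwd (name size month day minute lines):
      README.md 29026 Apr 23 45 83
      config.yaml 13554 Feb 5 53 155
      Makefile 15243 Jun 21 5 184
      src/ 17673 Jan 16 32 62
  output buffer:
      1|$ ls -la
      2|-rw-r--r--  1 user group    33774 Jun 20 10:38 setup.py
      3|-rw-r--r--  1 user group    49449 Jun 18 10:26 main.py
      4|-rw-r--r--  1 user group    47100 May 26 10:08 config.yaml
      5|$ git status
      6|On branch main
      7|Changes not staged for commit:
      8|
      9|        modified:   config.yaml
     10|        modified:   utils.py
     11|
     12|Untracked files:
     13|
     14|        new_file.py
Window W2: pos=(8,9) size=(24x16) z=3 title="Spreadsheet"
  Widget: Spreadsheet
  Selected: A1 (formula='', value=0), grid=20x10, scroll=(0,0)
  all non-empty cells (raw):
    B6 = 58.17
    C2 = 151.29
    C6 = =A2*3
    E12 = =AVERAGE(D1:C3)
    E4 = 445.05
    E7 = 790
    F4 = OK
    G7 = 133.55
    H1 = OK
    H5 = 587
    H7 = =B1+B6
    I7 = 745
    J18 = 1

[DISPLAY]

     [0]       0  ┃┃              
       0       0  ┃━━━━━━━┓       
       0       0  ┃       ┃       
       0       0  ┃───────┨       
       0       0  ┃       ┃       
       0   58.17  ┃3774 Ju┃       
       0       0  ┃9449 Ju┃       
       0       0  ┃7100 Ma┃       
       0       0  ┃       ┃       
━━━━━━━━━━━━━━━━━━┛       ┃       
t staged for commit:      ┃       
━━━━━━━━━━━━━━━━━━━━━━━━━━┛       
                                  
                                  
                                  
                                  
                                  
                                  
                                  


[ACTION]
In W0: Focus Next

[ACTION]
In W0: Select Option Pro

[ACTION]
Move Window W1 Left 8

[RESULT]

     [0]       0  ┃┃              
       0       0  ┃━━━━━┓         
       0       0  ┃     ┃         
       0       0  ┃─────┨         
       0       0  ┃     ┃         
       0   58.17  ┃74 Ju┃         
       0       0  ┃49 Ju┃         
       0       0  ┃00 Ma┃         
       0       0  ┃     ┃         
━━━━━━━━━━━━━━━━━━┛     ┃         
staged for commit:      ┃         
━━━━━━━━━━━━━━━━━━━━━━━━┛         
                                  
                                  
                                  
                                  
                                  
                                  
                                  


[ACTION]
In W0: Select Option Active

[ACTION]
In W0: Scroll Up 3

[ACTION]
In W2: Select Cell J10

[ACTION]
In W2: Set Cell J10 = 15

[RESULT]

       0       0  ┃┃              
       0       0  ┃━━━━━┓         
       0       0  ┃     ┃         
       0       0  ┃─────┨         
       0       0  ┃     ┃         
       0   58.17  ┃74 Ju┃         
       0       0  ┃49 Ju┃         
       0       0  ┃00 Ma┃         
       0       0  ┃     ┃         
━━━━━━━━━━━━━━━━━━┛     ┃         
staged for commit:      ┃         
━━━━━━━━━━━━━━━━━━━━━━━━┛         
                                  
                                  
                                  
                                  
                                  
                                  
                                  


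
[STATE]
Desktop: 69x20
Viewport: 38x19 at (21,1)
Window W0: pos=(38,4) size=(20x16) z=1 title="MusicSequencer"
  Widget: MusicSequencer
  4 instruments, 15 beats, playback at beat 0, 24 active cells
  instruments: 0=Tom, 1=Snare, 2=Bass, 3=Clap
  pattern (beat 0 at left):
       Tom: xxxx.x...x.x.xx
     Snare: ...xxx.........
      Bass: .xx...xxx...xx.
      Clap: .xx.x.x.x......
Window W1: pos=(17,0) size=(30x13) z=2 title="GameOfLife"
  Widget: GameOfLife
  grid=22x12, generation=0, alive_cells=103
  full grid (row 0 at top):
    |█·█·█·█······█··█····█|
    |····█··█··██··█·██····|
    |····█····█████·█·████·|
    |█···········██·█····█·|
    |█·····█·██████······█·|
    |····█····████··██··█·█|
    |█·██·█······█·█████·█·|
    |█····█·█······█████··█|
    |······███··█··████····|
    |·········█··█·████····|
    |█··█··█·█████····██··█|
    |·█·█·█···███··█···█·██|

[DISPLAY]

meOfLife                 ┃            
─────────────────────────┨            
: 0                      ┃            
·█····█████·█·████·      ┃━━━━━━━━━━┓ 
·········██·█····█·      ┃quencer   ┃ 
···█·██████······█·      ┃──────────┨ 
·█····████··██··█·█      ┃2345678901┃ 
█·█······█·█████·█·      ┃██·█···█·█┃ 
··█·█······█████··█      ┃·███······┃ 
···███··█··████····      ┃█···███···┃ 
······█··█·████····      ┃█·█·█·█···┃ 
━━━━━━━━━━━━━━━━━━━━━━━━━┛          ┃ 
                 ┃                  ┃ 
                 ┃                  ┃ 
                 ┃                  ┃ 
                 ┃                  ┃ 
                 ┃                  ┃ 
                 ┃                  ┃ 
                 ┗━━━━━━━━━━━━━━━━━━┛ 


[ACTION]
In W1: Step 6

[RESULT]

meOfLife                 ┃            
─────────────────────────┨            
: 6                      ┃            
···········█·······      ┃━━━━━━━━━━┓ 
··█·········█·█····      ┃quencer   ┃ 
··█····█·····█·····      ┃──────────┨ 
·····███···········      ┃2345678901┃ 
█······█···········      ┃██·█···█·█┃ 
██·█···············      ┃·███······┃ 
██····█···········█      ┃█···███···┃ 
███··█···········█·      ┃█·█·█·█···┃ 
━━━━━━━━━━━━━━━━━━━━━━━━━┛          ┃ 
                 ┃                  ┃ 
                 ┃                  ┃ 
                 ┃                  ┃ 
                 ┃                  ┃ 
                 ┃                  ┃ 
                 ┃                  ┃ 
                 ┗━━━━━━━━━━━━━━━━━━┛ 


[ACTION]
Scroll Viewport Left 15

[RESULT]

           ┃ GameOfLife               
           ┠──────────────────────────
           ┃Gen: 6                    
           ┃··············█·······    
           ┃·····█·········█·█····    
           ┃··█··█····█·····█·····    
           ┃·█······███···········    
           ┃·█·█······█···········    
           ┃·█·██·█···············    
           ┃··███····█···········█    
           ┃···███··█···········█·    
           ┗━━━━━━━━━━━━━━━━━━━━━━━━━━
                                ┃     
                                ┃     
                                ┃     
                                ┃     
                                ┃     
                                ┃     
                                ┗━━━━━


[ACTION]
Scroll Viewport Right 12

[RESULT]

 GameOfLife                 ┃         
────────────────────────────┨         
Gen: 6                      ┃         
··············█·······      ┃━━━━━━━━━
·····█·········█·█····      ┃quencer  
··█··█····█·····█·····      ┃─────────
·█······███···········      ┃234567890
·█·█······█···········      ┃██·█···█·
·█·██·█···············      ┃·███·····
··███····█···········█      ┃█···███··
···███··█···········█·      ┃█·█·█·█··
━━━━━━━━━━━━━━━━━━━━━━━━━━━━┛         
                    ┃                 
                    ┃                 
                    ┃                 
                    ┃                 
                    ┃                 
                    ┃                 
                    ┗━━━━━━━━━━━━━━━━━


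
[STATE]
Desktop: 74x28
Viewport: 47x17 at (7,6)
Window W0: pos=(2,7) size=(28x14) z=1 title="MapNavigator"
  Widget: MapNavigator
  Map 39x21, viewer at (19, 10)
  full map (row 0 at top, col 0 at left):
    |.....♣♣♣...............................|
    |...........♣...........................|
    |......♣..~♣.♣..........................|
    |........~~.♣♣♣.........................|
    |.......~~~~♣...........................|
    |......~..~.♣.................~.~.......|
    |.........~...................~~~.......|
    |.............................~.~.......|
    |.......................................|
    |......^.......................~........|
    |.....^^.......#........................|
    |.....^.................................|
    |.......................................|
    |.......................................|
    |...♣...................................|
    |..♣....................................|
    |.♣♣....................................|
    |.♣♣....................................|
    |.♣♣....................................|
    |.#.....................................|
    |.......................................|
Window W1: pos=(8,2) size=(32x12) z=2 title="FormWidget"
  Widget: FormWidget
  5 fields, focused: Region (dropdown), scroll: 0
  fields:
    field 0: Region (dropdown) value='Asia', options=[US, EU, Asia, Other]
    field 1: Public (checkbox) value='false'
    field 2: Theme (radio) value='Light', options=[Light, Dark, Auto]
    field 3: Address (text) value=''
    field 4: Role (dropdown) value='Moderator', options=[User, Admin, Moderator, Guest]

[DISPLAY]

 ┃  Public:     [ ]             ┃              
━┃  Theme:      (●) Light  ( ) D┃              
N┃  Address:    [              ]┃              
─┃  Role:       [Moderator    ▼]┃              
.┃                              ┃              
.┃                              ┃              
.┃                              ┃              
.┗━━━━━━━━━━━━━━━━━━━━━━━━━━━━━━┛              
....................~.┃                        
....#....@............┃                        
......................┃                        
......................┃                        
......................┃                        
......................┃                        
━━━━━━━━━━━━━━━━━━━━━━┛                        
                                               
                                               


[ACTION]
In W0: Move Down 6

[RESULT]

 ┃  Public:     [ ]             ┃              
━┃  Theme:      (●) Light  ( ) D┃              
N┃  Address:    [              ]┃              
─┃  Role:       [Moderator    ▼]┃              
.┃                              ┃              
.┃                              ┃              
.┃                              ┃              
.┗━━━━━━━━━━━━━━━━━━━━━━━━━━━━━━┛              
......................┃                        
.........@............┃                        
......................┃                        
......................┃                        
......................┃                        
......................┃                        
━━━━━━━━━━━━━━━━━━━━━━┛                        
                                               
                                               


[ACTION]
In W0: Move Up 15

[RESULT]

 ┃  Public:     [ ]             ┃              
━┃  Theme:      (●) Light  ( ) D┃              
N┃  Address:    [              ]┃              
─┃  Role:       [Moderator    ▼]┃              
 ┃                              ┃              
 ┃                              ┃              
 ┃                              ┃              
 ┗━━━━━━━━━━━━━━━━━━━━━━━━━━━━━━┛              
......................┃                        
.♣.......@............┃                        
♣.♣...................┃                        
.♣♣♣..................┃                        
~♣....................┃                        
.♣.................~.~┃                        
━━━━━━━━━━━━━━━━━━━━━━┛                        
                                               
                                               


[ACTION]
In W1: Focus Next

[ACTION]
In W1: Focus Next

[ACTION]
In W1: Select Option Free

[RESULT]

 ┃  Public:     [ ]             ┃              
━┃> Theme:      (●) Light  ( ) D┃              
N┃  Address:    [              ]┃              
─┃  Role:       [Moderator    ▼]┃              
 ┃                              ┃              
 ┃                              ┃              
 ┃                              ┃              
 ┗━━━━━━━━━━━━━━━━━━━━━━━━━━━━━━┛              
......................┃                        
.♣.......@............┃                        
♣.♣...................┃                        
.♣♣♣..................┃                        
~♣....................┃                        
.♣.................~.~┃                        
━━━━━━━━━━━━━━━━━━━━━━┛                        
                                               
                                               


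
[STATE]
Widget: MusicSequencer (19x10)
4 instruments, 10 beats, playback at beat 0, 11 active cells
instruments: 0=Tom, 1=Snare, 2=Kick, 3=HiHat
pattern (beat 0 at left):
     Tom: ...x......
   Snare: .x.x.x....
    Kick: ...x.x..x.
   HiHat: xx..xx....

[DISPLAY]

      ▼123456789   
   Tom···█······   
 Snare·█·█·█····   
  Kick···█·█··█·   
 HiHat██··██····   
                   
                   
                   
                   
                   


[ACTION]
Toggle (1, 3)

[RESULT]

      ▼123456789   
   Tom···█······   
 Snare·█···█····   
  Kick···█·█··█·   
 HiHat██··██····   
                   
                   
                   
                   
                   


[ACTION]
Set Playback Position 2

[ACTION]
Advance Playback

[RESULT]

      012▼456789   
   Tom···█······   
 Snare·█···█····   
  Kick···█·█··█·   
 HiHat██··██····   
                   
                   
                   
                   
                   


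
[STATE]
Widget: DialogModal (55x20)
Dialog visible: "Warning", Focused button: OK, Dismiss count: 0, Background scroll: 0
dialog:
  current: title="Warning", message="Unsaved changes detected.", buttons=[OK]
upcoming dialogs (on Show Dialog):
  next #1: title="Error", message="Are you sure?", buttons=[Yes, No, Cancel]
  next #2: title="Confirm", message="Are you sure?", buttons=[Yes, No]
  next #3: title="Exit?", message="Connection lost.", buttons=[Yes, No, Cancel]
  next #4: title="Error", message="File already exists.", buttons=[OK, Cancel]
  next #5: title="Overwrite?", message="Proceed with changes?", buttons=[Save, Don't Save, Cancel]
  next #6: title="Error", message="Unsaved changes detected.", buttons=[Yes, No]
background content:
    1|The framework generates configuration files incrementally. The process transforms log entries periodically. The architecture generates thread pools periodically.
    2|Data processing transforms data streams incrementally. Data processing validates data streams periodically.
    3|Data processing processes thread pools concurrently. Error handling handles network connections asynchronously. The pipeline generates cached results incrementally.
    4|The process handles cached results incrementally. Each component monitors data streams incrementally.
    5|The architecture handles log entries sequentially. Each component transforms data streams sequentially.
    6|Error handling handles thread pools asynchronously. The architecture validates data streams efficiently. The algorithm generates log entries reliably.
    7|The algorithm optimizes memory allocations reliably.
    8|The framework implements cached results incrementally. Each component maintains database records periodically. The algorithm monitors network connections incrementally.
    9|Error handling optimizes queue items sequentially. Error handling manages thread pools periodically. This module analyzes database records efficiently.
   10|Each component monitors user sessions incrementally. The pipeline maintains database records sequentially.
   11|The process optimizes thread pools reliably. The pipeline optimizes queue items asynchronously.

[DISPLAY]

The framework generates configuration files incremental
Data processing transforms data streams incrementally. 
Data processing processes thread pools concurrently. Er
The process handles cached results incrementally. Each 
The architecture handles log entries sequentially. Each
Error handling handles thread pools asynchronously. The
The algorithm optimizes memory allocations reliably.   
The framework┌───────────────────────────┐crementally. 
Error handlin│          Warning          │ntially. Erro
Each componen│ Unsaved changes detected. │ementally. Th
The process o│            [OK]           │y. The pipeli
             └───────────────────────────┘             
                                                       
                                                       
                                                       
                                                       
                                                       
                                                       
                                                       
                                                       


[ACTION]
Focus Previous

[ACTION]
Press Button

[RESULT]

The framework generates configuration files incremental
Data processing transforms data streams incrementally. 
Data processing processes thread pools concurrently. Er
The process handles cached results incrementally. Each 
The architecture handles log entries sequentially. Each
Error handling handles thread pools asynchronously. The
The algorithm optimizes memory allocations reliably.   
The framework implements cached results incrementally. 
Error handling optimizes queue items sequentially. Erro
Each component monitors user sessions incrementally. Th
The process optimizes thread pools reliably. The pipeli
                                                       
                                                       
                                                       
                                                       
                                                       
                                                       
                                                       
                                                       
                                                       


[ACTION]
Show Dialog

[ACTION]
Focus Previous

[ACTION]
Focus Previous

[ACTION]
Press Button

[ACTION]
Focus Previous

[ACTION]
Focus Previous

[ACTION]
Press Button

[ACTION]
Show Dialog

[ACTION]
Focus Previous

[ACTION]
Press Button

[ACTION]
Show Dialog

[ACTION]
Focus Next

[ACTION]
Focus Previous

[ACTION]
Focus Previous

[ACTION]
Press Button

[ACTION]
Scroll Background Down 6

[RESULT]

The algorithm optimizes memory allocations reliably.   
The framework implements cached results incrementally. 
Error handling optimizes queue items sequentially. Erro
Each component monitors user sessions incrementally. Th
The process optimizes thread pools reliably. The pipeli
                                                       
                                                       
                                                       
                                                       
                                                       
                                                       
                                                       
                                                       
                                                       
                                                       
                                                       
                                                       
                                                       
                                                       
                                                       


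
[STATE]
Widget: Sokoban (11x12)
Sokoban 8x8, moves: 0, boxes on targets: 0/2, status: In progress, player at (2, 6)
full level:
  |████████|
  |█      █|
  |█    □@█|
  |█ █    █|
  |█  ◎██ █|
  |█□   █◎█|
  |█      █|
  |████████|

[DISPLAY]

████████   
█      █   
█    □@█   
█ █    █   
█  ◎██ █   
█□   █◎█   
█      █   
████████   
Moves: 0  0
           
           
           


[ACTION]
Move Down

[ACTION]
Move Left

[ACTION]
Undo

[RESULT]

████████   
█      █   
█    □ █   
█ █   @█   
█  ◎██ █   
█□   █◎█   
█      █   
████████   
Moves: 1  0
           
           
           


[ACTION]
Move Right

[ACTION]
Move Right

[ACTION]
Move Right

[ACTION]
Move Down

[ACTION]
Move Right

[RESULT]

████████   
█      █   
█    □ █   
█ █    █   
█  ◎██@█   
█□   █◎█   
█      █   
████████   
Moves: 2  0
           
           
           


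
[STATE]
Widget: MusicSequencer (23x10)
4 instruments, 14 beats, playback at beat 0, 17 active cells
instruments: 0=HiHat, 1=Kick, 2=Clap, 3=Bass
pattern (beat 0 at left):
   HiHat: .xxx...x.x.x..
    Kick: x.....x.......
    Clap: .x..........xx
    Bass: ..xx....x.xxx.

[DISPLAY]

      ▼1234567890123   
 HiHat·███···█·█·█··   
  Kick█·····█·······   
  Clap·█··········██   
  Bass··██····█·███·   
                       
                       
                       
                       
                       


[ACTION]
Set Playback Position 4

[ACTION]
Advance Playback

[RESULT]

      01234▼67890123   
 HiHat·███···█·█·█··   
  Kick█·····█·······   
  Clap·█··········██   
  Bass··██····█·███·   
                       
                       
                       
                       
                       


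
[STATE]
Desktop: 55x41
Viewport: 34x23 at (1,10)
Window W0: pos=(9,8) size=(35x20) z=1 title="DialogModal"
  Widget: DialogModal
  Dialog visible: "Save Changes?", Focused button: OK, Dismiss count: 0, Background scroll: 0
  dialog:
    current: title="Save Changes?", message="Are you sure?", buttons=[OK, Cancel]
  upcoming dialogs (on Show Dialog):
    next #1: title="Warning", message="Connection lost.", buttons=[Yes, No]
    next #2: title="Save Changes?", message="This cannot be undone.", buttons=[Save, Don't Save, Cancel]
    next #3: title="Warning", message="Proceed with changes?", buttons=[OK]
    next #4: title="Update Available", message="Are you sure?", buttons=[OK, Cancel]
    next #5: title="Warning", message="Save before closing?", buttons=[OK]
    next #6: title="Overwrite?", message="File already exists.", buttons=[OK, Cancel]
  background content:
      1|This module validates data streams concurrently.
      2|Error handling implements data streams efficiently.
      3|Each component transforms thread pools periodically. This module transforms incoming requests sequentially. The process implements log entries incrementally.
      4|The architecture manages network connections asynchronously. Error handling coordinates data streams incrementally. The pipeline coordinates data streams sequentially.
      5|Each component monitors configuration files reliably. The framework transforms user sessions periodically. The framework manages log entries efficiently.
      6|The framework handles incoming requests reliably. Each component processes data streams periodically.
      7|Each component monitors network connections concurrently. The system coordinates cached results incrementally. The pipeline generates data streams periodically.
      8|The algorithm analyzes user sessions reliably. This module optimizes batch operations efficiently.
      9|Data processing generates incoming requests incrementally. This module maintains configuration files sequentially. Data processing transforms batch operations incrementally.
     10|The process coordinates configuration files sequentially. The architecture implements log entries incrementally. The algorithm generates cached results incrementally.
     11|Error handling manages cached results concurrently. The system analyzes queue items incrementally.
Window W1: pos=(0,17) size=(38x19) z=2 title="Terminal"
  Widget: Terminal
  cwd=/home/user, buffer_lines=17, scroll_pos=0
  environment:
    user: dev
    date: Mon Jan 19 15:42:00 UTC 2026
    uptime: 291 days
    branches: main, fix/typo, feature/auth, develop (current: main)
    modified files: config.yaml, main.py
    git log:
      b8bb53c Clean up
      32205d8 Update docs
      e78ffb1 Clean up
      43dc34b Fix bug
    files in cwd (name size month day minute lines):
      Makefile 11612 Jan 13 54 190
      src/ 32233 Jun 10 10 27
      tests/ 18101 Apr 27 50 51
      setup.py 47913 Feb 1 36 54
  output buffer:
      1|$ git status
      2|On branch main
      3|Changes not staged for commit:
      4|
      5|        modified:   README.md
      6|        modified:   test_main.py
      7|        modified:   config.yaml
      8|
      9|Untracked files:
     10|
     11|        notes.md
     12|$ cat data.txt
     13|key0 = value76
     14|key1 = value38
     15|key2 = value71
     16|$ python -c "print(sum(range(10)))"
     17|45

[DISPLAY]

        ┠─────────────────────────
        ┃This module validates dat
        ┃Error handling implements
        ┃Each component transforms
        ┃The architecture manages 
        ┃Each component monitors c
        ┃The fram┌───────────────┐
━━━━━━━━━━━━━━━━━━━━━━━━━━━━━━━━━━
 Terminal                         
──────────────────────────────────
$ git status                      
On branch main                    
Changes not staged for commit:    
                                  
        modified:   README.md     
        modified:   test_main.py  
        modified:   config.yaml   
                                  
Untracked files:                  
                                  
        notes.md                  
$ cat data.txt                    
key0 = value76                    


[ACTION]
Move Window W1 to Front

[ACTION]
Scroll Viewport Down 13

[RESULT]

 Terminal                         
──────────────────────────────────
$ git status                      
On branch main                    
Changes not staged for commit:    
                                  
        modified:   README.md     
        modified:   test_main.py  
        modified:   config.yaml   
                                  
Untracked files:                  
                                  
        notes.md                  
$ cat data.txt                    
key0 = value76                    
key1 = value38                    
key2 = value71                    
━━━━━━━━━━━━━━━━━━━━━━━━━━━━━━━━━━
                                  
                                  
                                  
                                  
                                  


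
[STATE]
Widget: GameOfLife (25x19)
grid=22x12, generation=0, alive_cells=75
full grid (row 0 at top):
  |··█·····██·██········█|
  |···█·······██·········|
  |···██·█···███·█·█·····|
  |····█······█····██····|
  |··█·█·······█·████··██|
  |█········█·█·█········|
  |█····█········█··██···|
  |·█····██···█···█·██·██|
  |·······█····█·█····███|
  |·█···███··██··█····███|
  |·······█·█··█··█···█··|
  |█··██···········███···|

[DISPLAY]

Gen: 0                   
··█·····██·██········█   
···█·······██·········   
···██·█···███·█·█·····   
····█······█····██····   
··█·█·······█·████··██   
█········█·█·█········   
█····█········█··██···   
·█····██···█···█·██·██   
·······█····█·█····███   
·█···███··██··█····███   
·······█·█··█··█···█··   
█··██···········███···   
                         
                         
                         
                         
                         
                         


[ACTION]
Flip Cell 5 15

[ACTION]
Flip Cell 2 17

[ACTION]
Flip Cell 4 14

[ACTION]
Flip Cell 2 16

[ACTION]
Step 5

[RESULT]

Gen: 5                   
···██·····█···········   
···█·█···█·█··········   
···█·█····█·█·········   
····██······██····██··   
·█········████·····██·   
·█········██·······██·   
······██··········██··   
····█·██···██····███··   
···█······█···········   
········██············   
····███·███···········   
·········██···········   
                         
                         
                         
                         
                         
                         


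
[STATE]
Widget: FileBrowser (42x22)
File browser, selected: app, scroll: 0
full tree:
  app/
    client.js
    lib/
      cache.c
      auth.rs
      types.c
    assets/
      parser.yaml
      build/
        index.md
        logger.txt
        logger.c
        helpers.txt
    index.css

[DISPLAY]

> [-] app/                                
    client.js                             
    [+] lib/                              
    [+] assets/                           
    index.css                             
                                          
                                          
                                          
                                          
                                          
                                          
                                          
                                          
                                          
                                          
                                          
                                          
                                          
                                          
                                          
                                          
                                          


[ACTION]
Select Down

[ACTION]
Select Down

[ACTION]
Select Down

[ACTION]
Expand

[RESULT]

  [-] app/                                
    client.js                             
    [+] lib/                              
  > [-] assets/                           
      parser.yaml                         
      [+] build/                          
    index.css                             
                                          
                                          
                                          
                                          
                                          
                                          
                                          
                                          
                                          
                                          
                                          
                                          
                                          
                                          
                                          


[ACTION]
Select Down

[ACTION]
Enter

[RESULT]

  [-] app/                                
    client.js                             
    [+] lib/                              
    [-] assets/                           
    > parser.yaml                         
      [+] build/                          
    index.css                             
                                          
                                          
                                          
                                          
                                          
                                          
                                          
                                          
                                          
                                          
                                          
                                          
                                          
                                          
                                          
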